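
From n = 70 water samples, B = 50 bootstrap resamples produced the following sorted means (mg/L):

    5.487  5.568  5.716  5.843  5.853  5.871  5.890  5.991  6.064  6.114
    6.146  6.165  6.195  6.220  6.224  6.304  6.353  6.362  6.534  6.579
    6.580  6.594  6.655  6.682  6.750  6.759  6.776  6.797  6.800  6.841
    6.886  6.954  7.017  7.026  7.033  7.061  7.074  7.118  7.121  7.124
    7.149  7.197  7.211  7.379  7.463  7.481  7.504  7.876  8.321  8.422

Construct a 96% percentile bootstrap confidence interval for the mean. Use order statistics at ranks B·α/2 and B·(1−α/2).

α = 0.04; lower rank = 50 × 0.020 = 1; upper rank = 50 × 0.980 = 49.
The 1st smallest replicate is 5.487; the 49th is 8.321.

(5.487, 8.321)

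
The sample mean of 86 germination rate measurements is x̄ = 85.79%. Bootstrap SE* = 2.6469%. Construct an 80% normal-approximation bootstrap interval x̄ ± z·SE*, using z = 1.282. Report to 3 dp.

(82.397, 89.183)

Margin = 1.282 × 2.6469 = 3.3933
Interval: 85.79 ± 3.3933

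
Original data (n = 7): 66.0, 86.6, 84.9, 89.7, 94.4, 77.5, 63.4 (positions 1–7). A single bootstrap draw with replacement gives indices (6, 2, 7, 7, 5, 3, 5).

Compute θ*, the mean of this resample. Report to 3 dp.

θ* = 80.657

Resample values: 77.5, 86.6, 63.4, 63.4, 94.4, 84.9, 94.4.
Mean = (77.5 + 86.6 + 63.4 + 63.4 + 94.4 + 84.9 + 94.4) / 7 = 564.60 / 7 = 80.657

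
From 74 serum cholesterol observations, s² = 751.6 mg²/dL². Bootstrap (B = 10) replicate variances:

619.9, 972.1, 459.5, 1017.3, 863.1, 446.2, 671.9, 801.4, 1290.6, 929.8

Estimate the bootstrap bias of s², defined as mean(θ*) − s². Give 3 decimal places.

bias = +55.580

mean(θ*) = (619.9 + 972.1 + 459.5 + 1017.3 + 863.1 + 446.2 + 671.9 + 801.4 + 1290.6 + 929.8) / 10 = 807.1800
bias = 807.1800 − 751.6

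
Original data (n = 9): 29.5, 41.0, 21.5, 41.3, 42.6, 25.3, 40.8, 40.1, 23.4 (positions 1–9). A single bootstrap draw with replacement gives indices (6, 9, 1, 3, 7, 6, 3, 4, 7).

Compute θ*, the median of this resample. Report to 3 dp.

Resample values: 25.3, 23.4, 29.5, 21.5, 40.8, 25.3, 21.5, 41.3, 40.8.
Sorted: 21.5, 21.5, 23.4, 25.3, 25.3, 29.5, 40.8, 40.8, 41.3
Median = middle value = 25.300

θ* = 25.300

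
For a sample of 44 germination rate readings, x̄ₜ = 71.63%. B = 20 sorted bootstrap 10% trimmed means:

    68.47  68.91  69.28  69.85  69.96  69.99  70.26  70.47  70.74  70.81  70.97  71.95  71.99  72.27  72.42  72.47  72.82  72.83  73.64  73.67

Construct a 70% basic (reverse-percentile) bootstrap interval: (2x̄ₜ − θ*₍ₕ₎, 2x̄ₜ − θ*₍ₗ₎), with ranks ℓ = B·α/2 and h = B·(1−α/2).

Percentile endpoints at ranks 3 and 17: θ*₍3₎ = 69.28, θ*₍17₎ = 72.82.
Basic interval reflects these around x̄ₜ:
  lower = 2 × 71.63 − 72.82 = 70.44
  upper = 2 × 71.63 − 69.28 = 73.98

(70.44, 73.98)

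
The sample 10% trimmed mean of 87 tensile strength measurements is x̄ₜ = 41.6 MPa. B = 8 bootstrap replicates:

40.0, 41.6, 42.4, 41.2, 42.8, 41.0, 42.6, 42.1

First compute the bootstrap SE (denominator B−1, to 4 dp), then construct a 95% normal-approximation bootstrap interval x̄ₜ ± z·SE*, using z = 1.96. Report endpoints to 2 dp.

Mean of replicates = 41.7125; sum of squared deviations = 6.3087; SE* = √(6.3087/7) = 0.9493
Margin = 1.96 × 0.9493 = 1.861
Interval: 41.6 ± 1.861

(39.74, 43.46)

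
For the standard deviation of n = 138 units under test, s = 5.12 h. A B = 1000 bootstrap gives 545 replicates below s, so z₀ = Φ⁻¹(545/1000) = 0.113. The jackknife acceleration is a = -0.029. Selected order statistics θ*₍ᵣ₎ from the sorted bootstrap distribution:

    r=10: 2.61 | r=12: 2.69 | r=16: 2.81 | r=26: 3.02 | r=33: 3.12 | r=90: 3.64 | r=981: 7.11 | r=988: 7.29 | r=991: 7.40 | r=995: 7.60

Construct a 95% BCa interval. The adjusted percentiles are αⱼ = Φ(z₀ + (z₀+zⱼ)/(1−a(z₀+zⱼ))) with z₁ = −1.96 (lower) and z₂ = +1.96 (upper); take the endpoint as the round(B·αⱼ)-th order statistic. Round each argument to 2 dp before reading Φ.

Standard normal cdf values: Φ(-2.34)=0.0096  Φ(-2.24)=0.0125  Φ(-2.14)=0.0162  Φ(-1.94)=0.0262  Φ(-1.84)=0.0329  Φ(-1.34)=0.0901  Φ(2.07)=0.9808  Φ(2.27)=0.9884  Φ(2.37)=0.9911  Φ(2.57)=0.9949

(3.12, 7.11)

Lower: z₀ + z₁ = 0.113 + (-1.960) = -1.847; 1 − a(z₀+z₁) = 1 − (-0.029)(-1.847) = 0.9464; argument = 0.113 + (-1.847)/0.9464 = -1.8385 → -1.84.
α₁ = Φ(-1.84) = 0.0329; rank = round(1000 × 0.0329) = 33; θ*₍33₎ = 3.12.
Upper: z₀ + z₂ = 2.073; 1 − a(z₀+z₂) = 1.0601; argument = 2.0684 → 2.07; α₂ = 0.9808; rank = 981; θ*₍981₎ = 7.11.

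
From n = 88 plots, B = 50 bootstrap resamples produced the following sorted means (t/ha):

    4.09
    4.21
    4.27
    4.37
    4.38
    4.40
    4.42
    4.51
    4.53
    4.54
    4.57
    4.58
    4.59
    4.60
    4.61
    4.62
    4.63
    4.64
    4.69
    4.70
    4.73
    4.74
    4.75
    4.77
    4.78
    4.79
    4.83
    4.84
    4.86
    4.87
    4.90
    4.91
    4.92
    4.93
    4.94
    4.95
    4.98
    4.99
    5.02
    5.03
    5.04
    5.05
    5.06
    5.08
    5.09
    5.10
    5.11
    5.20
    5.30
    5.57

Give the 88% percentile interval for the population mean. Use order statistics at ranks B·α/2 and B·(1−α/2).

(4.27, 5.11)

α = 0.12; lower rank = 50 × 0.060 = 3; upper rank = 50 × 0.940 = 47.
The 3rd smallest replicate is 4.27; the 47th is 5.11.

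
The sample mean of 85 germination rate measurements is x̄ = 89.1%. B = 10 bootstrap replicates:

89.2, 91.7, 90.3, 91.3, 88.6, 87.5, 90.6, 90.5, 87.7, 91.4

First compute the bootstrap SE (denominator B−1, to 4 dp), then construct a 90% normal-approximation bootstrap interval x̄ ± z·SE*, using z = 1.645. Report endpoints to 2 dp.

(86.57, 91.63)

Mean of replicates = 89.8800; sum of squared deviations = 21.2360; SE* = √(21.2360/9) = 1.5361
Margin = 1.645 × 1.5361 = 2.527
Interval: 89.1 ± 2.527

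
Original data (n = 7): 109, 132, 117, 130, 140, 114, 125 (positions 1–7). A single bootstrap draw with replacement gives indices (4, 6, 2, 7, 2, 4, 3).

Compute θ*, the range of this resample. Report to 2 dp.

θ* = 18.00

Resample values: 130, 114, 132, 125, 132, 130, 117.
Range = 132 − 114 = 18.00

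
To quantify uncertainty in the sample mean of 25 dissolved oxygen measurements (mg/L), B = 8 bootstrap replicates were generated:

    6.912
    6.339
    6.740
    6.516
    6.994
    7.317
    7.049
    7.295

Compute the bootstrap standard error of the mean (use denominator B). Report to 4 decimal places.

Bootstrap SE is the standard deviation of the 8 replicate means.
Mean of replicates: (6.912 + 6.339 + 6.740 + 6.516 + 6.994 + 7.317 + 7.049 + 7.295) / 8 = 55.16200 / 8 = 6.89525
Sum of squared deviations: (+0.01675)² + (−0.55625)² + (−0.15525)² + (−0.37925)² + (+0.09875)² + (+0.42175)² + (+0.15375)² + (+0.39975)² = 0.84869
Variance = 0.84869 / 8 = 0.10609
SE* = √0.10609

SE* = 0.3257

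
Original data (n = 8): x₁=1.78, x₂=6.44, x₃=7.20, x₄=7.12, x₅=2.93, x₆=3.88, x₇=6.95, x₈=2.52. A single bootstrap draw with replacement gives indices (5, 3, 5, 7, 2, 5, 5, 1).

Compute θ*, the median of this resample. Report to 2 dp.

θ* = 2.93

Resample values: 2.93, 7.20, 2.93, 6.95, 6.44, 2.93, 2.93, 1.78.
Sorted: 1.78, 2.93, 2.93, 2.93, 2.93, 6.44, 6.95, 7.20
Median = average of the two middle values = 2.93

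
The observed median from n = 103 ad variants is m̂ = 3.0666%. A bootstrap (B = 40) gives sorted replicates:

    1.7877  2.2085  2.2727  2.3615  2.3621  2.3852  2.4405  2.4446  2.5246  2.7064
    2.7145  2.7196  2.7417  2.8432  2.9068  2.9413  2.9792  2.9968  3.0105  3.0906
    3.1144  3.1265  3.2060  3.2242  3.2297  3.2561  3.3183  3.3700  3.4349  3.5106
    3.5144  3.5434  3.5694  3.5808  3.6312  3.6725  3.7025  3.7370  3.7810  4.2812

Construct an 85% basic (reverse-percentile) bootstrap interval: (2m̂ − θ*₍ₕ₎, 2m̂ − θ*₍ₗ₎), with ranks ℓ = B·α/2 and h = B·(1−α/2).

(2.4307, 3.8605)

Percentile endpoints at ranks 3 and 37: θ*₍3₎ = 2.2727, θ*₍37₎ = 3.7025.
Basic interval reflects these around m̂:
  lower = 2 × 3.0666 − 3.7025 = 2.4307
  upper = 2 × 3.0666 − 2.2727 = 3.8605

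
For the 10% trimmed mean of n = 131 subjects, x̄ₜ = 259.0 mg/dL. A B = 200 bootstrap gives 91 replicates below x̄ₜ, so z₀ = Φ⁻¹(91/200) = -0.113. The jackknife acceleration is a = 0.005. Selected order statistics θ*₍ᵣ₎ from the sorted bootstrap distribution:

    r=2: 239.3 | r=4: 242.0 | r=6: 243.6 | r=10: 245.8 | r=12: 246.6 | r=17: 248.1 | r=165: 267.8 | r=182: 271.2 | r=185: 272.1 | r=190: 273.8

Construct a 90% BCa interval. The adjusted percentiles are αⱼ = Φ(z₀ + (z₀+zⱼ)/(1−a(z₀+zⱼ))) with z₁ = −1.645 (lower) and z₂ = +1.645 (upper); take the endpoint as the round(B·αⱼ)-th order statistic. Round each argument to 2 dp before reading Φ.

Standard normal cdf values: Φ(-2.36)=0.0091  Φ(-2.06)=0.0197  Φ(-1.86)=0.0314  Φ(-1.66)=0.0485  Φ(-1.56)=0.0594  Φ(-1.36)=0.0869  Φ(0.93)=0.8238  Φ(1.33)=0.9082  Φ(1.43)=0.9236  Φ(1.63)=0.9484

(243.6, 272.1)

Lower: z₀ + z₁ = -0.113 + (-1.645) = -1.758; 1 − a(z₀+z₁) = 1 − (0.005)(-1.758) = 1.0088; argument = -0.113 + (-1.758)/1.0088 = -1.8557 → -1.86.
α₁ = Φ(-1.86) = 0.0314; rank = round(200 × 0.0314) = 6; θ*₍6₎ = 243.6.
Upper: z₀ + z₂ = 1.532; 1 − a(z₀+z₂) = 0.9923; argument = 1.4308 → 1.43; α₂ = 0.9236; rank = 185; θ*₍185₎ = 272.1.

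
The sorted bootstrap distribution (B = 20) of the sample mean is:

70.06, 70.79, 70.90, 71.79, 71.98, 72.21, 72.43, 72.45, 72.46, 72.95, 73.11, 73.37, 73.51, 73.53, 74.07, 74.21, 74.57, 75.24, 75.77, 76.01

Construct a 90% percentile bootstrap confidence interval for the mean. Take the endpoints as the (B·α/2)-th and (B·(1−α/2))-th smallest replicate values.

α = 0.10; lower rank = 20 × 0.050 = 1; upper rank = 20 × 0.950 = 19.
The 1st smallest replicate is 70.06; the 19th is 75.77.

(70.06, 75.77)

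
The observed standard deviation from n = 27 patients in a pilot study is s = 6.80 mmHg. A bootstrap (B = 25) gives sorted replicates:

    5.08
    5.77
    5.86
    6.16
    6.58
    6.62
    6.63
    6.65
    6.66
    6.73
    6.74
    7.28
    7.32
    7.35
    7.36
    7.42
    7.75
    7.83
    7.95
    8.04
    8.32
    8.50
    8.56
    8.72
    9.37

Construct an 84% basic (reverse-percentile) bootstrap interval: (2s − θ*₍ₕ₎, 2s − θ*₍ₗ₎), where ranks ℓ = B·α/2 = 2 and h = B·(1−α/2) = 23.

Percentile endpoints at ranks 2 and 23: θ*₍2₎ = 5.77, θ*₍23₎ = 8.56.
Basic interval reflects these around s:
  lower = 2 × 6.80 − 8.56 = 5.04
  upper = 2 × 6.80 − 5.77 = 7.83

(5.04, 7.83)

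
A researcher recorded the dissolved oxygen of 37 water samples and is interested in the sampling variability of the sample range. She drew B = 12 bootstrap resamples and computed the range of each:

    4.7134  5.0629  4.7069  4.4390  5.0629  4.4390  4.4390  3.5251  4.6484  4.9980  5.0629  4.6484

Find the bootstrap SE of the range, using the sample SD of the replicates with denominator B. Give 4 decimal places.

Bootstrap SE is the standard deviation of the 12 replicate ranges.
Mean of replicates: (4.7134 + 5.0629 + 4.7069 + 4.4390 + 5.0629 + 4.4390 + 4.4390 + 3.5251 + 4.6484 + 4.9980 + 5.0629 + 4.6484) / 12 = 55.74590 / 12 = 4.64549
Sum of squared deviations: (+0.06791)² + (+0.41741)² + (+0.06141)² + (−0.20649)² + (+0.41741)² + (−0.20649)² + (−0.20649)² + (−1.12039)² + (+0.00291)² + (+0.35251)² + (+0.41741)² + (+0.00291)² = 2.03854
Variance = 2.03854 / 12 = 0.16988
SE* = √0.16988

SE* = 0.4122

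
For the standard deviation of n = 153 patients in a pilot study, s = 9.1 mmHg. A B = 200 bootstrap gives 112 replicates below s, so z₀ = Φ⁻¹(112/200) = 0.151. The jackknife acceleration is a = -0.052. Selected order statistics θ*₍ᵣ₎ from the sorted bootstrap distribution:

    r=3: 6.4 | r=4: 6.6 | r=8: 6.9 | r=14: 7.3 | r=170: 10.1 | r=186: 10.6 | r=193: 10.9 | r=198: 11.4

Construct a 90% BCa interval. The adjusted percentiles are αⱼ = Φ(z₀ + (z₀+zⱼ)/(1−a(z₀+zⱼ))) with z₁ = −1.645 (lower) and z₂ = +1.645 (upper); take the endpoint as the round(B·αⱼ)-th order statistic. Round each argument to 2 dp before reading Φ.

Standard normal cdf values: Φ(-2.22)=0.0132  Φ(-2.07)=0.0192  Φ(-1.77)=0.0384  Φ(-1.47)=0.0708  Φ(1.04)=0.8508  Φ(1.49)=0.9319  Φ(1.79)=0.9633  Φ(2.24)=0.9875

(7.3, 10.9)

Lower: z₀ + z₁ = 0.151 + (-1.645) = -1.494; 1 − a(z₀+z₁) = 1 − (-0.052)(-1.494) = 0.9223; argument = 0.151 + (-1.494)/0.9223 = -1.4688 → -1.47.
α₁ = Φ(-1.47) = 0.0708; rank = round(200 × 0.0708) = 14; θ*₍14₎ = 7.3.
Upper: z₀ + z₂ = 1.796; 1 − a(z₀+z₂) = 1.0934; argument = 1.7936 → 1.79; α₂ = 0.9633; rank = 193; θ*₍193₎ = 10.9.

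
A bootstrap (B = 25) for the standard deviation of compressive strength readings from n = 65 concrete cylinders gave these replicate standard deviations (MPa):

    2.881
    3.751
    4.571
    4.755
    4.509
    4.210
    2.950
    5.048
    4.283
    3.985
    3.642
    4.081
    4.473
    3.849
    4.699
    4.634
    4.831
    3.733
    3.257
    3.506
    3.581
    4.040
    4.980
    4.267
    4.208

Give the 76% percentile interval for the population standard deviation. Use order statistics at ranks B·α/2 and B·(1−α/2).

(3.257, 4.755)

Sorted replicates: 2.881, 2.950, 3.257, 3.506, 3.581, 3.642, 3.733, 3.751, 3.849, 3.985, 4.040, 4.081, 4.208, 4.210, 4.267, 4.283, 4.473, 4.509, 4.571, 4.634, 4.699, 4.755, 4.831, 4.980, 5.048
α = 0.24; lower rank = 25 × 0.120 = 3; upper rank = 25 × 0.880 = 22.
The 3rd smallest replicate is 3.257; the 22nd is 4.755.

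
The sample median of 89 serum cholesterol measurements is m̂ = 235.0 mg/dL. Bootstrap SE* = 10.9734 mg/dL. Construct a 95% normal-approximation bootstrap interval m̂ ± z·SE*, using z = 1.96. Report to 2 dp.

(213.49, 256.51)

Margin = 1.96 × 10.9734 = 21.508
Interval: 235.0 ± 21.508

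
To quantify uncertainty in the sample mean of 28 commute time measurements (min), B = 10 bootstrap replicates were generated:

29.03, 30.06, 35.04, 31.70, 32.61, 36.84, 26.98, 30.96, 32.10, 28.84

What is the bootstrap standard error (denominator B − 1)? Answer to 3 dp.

Bootstrap SE is the standard deviation of the 10 replicate means.
Mean of replicates: (29.03 + 30.06 + 35.04 + 31.70 + 32.61 + 36.84 + 26.98 + 30.96 + 32.10 + 28.84) / 10 = 314.1600 / 10 = 31.4160
Sum of squared deviations: (−2.3860)² + (−1.3560)² + (+3.6240)² + (+0.2840)² + (+1.1940)² + (+5.4240)² + (−4.4360)² + (−0.4560)² + (+0.6840)² + (−2.5760)² = 78.5808
Variance = 78.5808 / 9 = 8.7312
SE* = √8.7312

SE* = 2.955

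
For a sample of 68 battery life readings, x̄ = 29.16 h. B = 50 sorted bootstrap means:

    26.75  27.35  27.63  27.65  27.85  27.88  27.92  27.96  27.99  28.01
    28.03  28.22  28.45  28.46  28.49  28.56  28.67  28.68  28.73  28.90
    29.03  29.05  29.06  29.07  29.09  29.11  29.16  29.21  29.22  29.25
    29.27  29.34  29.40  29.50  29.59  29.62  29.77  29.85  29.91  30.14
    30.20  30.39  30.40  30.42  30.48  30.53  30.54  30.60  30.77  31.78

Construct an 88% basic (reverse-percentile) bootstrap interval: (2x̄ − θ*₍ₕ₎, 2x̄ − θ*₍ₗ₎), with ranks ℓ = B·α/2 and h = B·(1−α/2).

Percentile endpoints at ranks 3 and 47: θ*₍3₎ = 27.63, θ*₍47₎ = 30.54.
Basic interval reflects these around x̄:
  lower = 2 × 29.16 − 30.54 = 27.78
  upper = 2 × 29.16 − 27.63 = 30.69

(27.78, 30.69)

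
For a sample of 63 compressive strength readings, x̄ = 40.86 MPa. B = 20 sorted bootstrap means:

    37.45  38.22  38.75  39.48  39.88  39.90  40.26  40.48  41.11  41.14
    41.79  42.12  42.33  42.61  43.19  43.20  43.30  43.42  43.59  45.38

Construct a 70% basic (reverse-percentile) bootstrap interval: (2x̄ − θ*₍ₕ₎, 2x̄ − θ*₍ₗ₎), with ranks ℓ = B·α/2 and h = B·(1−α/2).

(38.42, 42.97)

Percentile endpoints at ranks 3 and 17: θ*₍3₎ = 38.75, θ*₍17₎ = 43.30.
Basic interval reflects these around x̄:
  lower = 2 × 40.86 − 43.30 = 38.42
  upper = 2 × 40.86 − 38.75 = 42.97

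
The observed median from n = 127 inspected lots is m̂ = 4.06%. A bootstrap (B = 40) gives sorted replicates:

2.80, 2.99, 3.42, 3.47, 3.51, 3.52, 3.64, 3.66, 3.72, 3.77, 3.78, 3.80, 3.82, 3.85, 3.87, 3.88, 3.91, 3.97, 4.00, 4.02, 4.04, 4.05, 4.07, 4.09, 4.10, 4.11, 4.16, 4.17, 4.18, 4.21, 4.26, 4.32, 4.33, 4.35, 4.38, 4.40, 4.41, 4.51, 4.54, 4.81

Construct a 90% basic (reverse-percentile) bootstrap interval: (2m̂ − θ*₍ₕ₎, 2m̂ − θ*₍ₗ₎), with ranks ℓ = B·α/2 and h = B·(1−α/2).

Percentile endpoints at ranks 2 and 38: θ*₍2₎ = 2.99, θ*₍38₎ = 4.51.
Basic interval reflects these around m̂:
  lower = 2 × 4.06 − 4.51 = 3.61
  upper = 2 × 4.06 − 2.99 = 5.13

(3.61, 5.13)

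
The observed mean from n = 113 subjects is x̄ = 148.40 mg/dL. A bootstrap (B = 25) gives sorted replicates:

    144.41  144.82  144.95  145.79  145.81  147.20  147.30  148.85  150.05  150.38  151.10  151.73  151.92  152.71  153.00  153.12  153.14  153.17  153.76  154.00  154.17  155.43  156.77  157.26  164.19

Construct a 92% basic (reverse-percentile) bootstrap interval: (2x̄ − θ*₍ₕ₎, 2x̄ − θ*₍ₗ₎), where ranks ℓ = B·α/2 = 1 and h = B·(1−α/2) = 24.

(139.54, 152.39)

Percentile endpoints at ranks 1 and 24: θ*₍1₎ = 144.41, θ*₍24₎ = 157.26.
Basic interval reflects these around x̄:
  lower = 2 × 148.40 − 157.26 = 139.54
  upper = 2 × 148.40 − 144.41 = 152.39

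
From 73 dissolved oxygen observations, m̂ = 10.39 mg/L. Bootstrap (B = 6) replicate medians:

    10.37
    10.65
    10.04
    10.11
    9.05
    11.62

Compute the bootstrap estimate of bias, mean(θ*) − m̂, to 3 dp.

bias = −0.083

mean(θ*) = (10.37 + 10.65 + 10.04 + 10.11 + 9.05 + 11.62) / 6 = 10.3067
bias = 10.3067 − 10.39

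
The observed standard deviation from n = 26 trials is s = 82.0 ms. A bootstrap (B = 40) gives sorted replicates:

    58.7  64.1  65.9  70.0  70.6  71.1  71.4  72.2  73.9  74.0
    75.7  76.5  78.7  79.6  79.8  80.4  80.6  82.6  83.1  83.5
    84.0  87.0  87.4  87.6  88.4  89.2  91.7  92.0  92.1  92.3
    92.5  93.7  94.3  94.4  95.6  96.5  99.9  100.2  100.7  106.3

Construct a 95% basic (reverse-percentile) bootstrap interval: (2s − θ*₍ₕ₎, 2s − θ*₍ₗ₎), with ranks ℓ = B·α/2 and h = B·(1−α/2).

Percentile endpoints at ranks 1 and 39: θ*₍1₎ = 58.7, θ*₍39₎ = 100.7.
Basic interval reflects these around s:
  lower = 2 × 82.0 − 100.7 = 63.3
  upper = 2 × 82.0 − 58.7 = 105.3

(63.3, 105.3)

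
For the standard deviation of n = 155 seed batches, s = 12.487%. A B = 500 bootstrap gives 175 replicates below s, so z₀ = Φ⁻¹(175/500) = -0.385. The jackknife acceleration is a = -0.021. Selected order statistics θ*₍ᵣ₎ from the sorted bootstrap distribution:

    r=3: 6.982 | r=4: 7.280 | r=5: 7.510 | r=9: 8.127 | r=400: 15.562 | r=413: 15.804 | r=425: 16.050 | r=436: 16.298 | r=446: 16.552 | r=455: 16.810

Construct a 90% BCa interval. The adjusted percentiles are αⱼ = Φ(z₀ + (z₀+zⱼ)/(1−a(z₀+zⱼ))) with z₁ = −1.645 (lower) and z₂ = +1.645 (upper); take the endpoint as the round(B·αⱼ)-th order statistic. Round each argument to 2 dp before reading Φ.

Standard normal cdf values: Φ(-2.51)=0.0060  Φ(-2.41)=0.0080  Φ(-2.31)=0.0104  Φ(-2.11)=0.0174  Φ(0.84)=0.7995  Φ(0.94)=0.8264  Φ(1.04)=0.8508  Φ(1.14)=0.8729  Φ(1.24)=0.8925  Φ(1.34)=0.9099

Lower: z₀ + z₁ = -0.385 + (-1.645) = -2.030; 1 − a(z₀+z₁) = 1 − (-0.021)(-2.030) = 0.9574; argument = -0.385 + (-2.030)/0.9574 = -2.5054 → -2.51.
α₁ = Φ(-2.51) = 0.0060; rank = round(500 × 0.0060) = 3; θ*₍3₎ = 6.982.
Upper: z₀ + z₂ = 1.260; 1 − a(z₀+z₂) = 1.0265; argument = 0.8425 → 0.84; α₂ = 0.7995; rank = 400; θ*₍400₎ = 15.562.

(6.982, 15.562)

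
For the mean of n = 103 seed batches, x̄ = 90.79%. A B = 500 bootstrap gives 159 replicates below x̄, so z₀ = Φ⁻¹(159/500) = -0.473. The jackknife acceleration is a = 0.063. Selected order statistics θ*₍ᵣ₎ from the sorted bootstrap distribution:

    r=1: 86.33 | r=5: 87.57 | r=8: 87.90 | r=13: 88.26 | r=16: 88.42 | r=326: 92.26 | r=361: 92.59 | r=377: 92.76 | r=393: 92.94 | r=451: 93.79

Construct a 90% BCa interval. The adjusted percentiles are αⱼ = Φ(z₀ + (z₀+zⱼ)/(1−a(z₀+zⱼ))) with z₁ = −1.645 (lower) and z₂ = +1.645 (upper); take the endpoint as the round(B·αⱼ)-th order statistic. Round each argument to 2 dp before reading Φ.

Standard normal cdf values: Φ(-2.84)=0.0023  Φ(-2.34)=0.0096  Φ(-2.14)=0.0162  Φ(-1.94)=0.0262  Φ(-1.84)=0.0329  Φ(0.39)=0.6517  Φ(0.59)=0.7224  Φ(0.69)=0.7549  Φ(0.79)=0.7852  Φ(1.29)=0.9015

(87.57, 92.94)

Lower: z₀ + z₁ = -0.473 + (-1.645) = -2.118; 1 − a(z₀+z₁) = 1 − (0.063)(-2.118) = 1.1334; argument = -0.473 + (-2.118)/1.1334 = -2.3417 → -2.34.
α₁ = Φ(-2.34) = 0.0096; rank = round(500 × 0.0096) = 5; θ*₍5₎ = 87.57.
Upper: z₀ + z₂ = 1.172; 1 − a(z₀+z₂) = 0.9262; argument = 0.7924 → 0.79; α₂ = 0.7852; rank = 393; θ*₍393₎ = 92.94.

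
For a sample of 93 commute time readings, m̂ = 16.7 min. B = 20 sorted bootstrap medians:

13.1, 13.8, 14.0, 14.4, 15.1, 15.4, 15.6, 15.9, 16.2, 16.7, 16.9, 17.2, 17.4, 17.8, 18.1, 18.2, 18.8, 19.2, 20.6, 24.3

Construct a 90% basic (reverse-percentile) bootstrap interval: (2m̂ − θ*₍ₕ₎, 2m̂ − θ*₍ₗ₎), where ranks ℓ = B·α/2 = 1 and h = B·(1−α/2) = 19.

(12.8, 20.3)

Percentile endpoints at ranks 1 and 19: θ*₍1₎ = 13.1, θ*₍19₎ = 20.6.
Basic interval reflects these around m̂:
  lower = 2 × 16.7 − 20.6 = 12.8
  upper = 2 × 16.7 − 13.1 = 20.3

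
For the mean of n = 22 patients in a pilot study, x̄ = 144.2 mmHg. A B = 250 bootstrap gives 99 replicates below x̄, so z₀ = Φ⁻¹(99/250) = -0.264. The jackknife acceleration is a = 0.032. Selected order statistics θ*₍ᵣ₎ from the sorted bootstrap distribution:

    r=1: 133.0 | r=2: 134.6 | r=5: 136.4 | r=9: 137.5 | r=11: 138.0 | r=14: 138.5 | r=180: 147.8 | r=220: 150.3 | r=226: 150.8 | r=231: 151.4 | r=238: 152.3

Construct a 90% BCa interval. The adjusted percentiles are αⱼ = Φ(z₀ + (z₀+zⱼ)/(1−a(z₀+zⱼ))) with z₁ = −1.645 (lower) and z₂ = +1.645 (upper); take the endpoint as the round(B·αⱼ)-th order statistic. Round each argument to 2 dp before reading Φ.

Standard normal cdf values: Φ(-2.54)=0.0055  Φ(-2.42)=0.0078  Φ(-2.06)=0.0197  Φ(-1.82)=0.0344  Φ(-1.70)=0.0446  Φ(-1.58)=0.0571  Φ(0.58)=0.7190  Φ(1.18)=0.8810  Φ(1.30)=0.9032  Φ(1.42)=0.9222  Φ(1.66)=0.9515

(136.4, 150.3)

Lower: z₀ + z₁ = -0.264 + (-1.645) = -1.909; 1 − a(z₀+z₁) = 1 − (0.032)(-1.909) = 1.0611; argument = -0.264 + (-1.909)/1.0611 = -2.0631 → -2.06.
α₁ = Φ(-2.06) = 0.0197; rank = round(250 × 0.0197) = 5; θ*₍5₎ = 136.4.
Upper: z₀ + z₂ = 1.381; 1 − a(z₀+z₂) = 0.9558; argument = 1.1809 → 1.18; α₂ = 0.8810; rank = 220; θ*₍220₎ = 150.3.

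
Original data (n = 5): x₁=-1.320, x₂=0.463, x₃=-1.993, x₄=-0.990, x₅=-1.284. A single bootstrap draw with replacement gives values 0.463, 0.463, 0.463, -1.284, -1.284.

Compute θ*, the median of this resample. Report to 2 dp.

θ* = 0.46

Sorted: -1.284, -1.284, 0.463, 0.463, 0.463
Median = middle value = 0.46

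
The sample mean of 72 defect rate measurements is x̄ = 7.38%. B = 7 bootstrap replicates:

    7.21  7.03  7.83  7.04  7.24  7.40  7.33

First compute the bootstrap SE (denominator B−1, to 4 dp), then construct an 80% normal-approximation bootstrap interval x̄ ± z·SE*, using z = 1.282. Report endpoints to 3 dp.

Mean of replicates = 7.2971; sum of squared deviations = 0.4439; SE* = √(0.4439/6) = 0.2720
Margin = 1.282 × 0.2720 = 0.3487
Interval: 7.38 ± 0.3487

(7.031, 7.729)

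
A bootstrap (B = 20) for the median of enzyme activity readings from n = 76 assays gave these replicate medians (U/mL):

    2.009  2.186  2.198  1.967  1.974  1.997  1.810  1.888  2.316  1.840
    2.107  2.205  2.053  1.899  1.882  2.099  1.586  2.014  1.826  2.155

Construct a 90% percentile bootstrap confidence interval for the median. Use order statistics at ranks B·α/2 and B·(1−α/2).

Sorted replicates: 1.586, 1.810, 1.826, 1.840, 1.882, 1.888, 1.899, 1.967, 1.974, 1.997, 2.009, 2.014, 2.053, 2.099, 2.107, 2.155, 2.186, 2.198, 2.205, 2.316
α = 0.10; lower rank = 20 × 0.050 = 1; upper rank = 20 × 0.950 = 19.
The 1st smallest replicate is 1.586; the 19th is 2.205.

(1.586, 2.205)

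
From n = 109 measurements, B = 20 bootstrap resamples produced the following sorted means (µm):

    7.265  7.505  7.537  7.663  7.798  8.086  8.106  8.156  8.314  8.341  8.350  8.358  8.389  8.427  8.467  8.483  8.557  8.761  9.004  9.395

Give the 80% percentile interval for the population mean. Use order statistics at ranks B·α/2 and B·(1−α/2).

(7.505, 8.761)

α = 0.20; lower rank = 20 × 0.100 = 2; upper rank = 20 × 0.900 = 18.
The 2nd smallest replicate is 7.505; the 18th is 8.761.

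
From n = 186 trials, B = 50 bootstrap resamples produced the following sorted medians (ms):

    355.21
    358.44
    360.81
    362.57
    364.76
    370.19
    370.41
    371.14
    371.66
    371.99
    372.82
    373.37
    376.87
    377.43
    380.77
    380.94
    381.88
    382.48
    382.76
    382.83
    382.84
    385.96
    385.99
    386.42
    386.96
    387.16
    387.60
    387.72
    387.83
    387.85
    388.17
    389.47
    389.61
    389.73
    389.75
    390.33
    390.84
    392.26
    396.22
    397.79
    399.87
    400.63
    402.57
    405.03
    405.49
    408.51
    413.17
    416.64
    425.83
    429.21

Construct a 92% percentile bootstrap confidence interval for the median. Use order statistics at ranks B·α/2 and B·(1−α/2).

(358.44, 416.64)

α = 0.08; lower rank = 50 × 0.040 = 2; upper rank = 50 × 0.960 = 48.
The 2nd smallest replicate is 358.44; the 48th is 416.64.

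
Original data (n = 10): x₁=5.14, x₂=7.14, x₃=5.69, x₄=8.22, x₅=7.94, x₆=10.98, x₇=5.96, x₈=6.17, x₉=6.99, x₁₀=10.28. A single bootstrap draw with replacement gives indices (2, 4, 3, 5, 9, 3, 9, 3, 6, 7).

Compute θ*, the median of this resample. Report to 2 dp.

θ* = 6.99

Resample values: 7.14, 8.22, 5.69, 7.94, 6.99, 5.69, 6.99, 5.69, 10.98, 5.96.
Sorted: 5.69, 5.69, 5.69, 5.96, 6.99, 6.99, 7.14, 7.94, 8.22, 10.98
Median = average of the two middle values = 6.99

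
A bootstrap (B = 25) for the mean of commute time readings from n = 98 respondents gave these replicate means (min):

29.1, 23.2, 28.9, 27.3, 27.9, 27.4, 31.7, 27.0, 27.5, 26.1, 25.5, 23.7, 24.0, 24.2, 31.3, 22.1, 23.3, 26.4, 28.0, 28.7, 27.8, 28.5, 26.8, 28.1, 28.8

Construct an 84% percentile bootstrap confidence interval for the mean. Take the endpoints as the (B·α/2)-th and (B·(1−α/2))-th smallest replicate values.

Sorted replicates: 22.1, 23.2, 23.3, 23.7, 24.0, 24.2, 25.5, 26.1, 26.4, 26.8, 27.0, 27.3, 27.4, 27.5, 27.8, 27.9, 28.0, 28.1, 28.5, 28.7, 28.8, 28.9, 29.1, 31.3, 31.7
α = 0.16; lower rank = 25 × 0.080 = 2; upper rank = 25 × 0.920 = 23.
The 2nd smallest replicate is 23.2; the 23rd is 29.1.

(23.2, 29.1)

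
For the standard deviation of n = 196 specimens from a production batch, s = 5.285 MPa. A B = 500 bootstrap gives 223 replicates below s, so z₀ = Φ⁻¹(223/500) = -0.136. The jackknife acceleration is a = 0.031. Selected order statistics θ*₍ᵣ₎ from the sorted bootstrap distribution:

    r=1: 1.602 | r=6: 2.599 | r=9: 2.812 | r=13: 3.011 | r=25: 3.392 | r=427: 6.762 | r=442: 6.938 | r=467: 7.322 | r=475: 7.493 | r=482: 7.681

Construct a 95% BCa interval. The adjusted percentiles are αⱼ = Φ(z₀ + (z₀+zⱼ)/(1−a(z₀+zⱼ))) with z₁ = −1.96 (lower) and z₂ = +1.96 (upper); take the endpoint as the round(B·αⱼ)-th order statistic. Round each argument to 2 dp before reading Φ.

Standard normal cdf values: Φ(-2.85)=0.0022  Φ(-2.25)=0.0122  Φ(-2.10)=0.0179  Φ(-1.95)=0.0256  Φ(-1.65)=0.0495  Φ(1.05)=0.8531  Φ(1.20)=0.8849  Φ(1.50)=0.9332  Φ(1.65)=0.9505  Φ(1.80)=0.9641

(2.812, 7.681)

Lower: z₀ + z₁ = -0.136 + (-1.960) = -2.096; 1 − a(z₀+z₁) = 1 − (0.031)(-2.096) = 1.0650; argument = -0.136 + (-2.096)/1.0650 = -2.1041 → -2.10.
α₁ = Φ(-2.10) = 0.0179; rank = round(500 × 0.0179) = 9; θ*₍9₎ = 2.812.
Upper: z₀ + z₂ = 1.824; 1 − a(z₀+z₂) = 0.9435; argument = 1.7973 → 1.80; α₂ = 0.9641; rank = 482; θ*₍482₎ = 7.681.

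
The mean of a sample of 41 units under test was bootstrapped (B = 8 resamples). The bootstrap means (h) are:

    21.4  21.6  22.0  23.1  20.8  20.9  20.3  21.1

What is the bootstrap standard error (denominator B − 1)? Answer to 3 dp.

SE* = 0.862

Bootstrap SE is the standard deviation of the 8 replicate means.
Mean of replicates: (21.4 + 21.6 + 22.0 + 23.1 + 20.8 + 20.9 + 20.3 + 21.1) / 8 = 171.2000 / 8 = 21.4000
Sum of squared deviations: (+0.0000)² + (+0.2000)² + (+0.6000)² + (+1.7000)² + (−0.6000)² + (−0.5000)² + (−1.1000)² + (−0.3000)² = 5.2000
Variance = 5.2000 / 7 = 0.7429
SE* = √0.7429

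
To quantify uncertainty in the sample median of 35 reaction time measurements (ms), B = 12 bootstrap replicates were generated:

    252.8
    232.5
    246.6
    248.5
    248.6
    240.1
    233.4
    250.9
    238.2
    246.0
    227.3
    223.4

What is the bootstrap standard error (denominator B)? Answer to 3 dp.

Bootstrap SE is the standard deviation of the 12 replicate medians.
Mean of replicates: (252.8 + 232.5 + 246.6 + 248.5 + 248.6 + 240.1 + 233.4 + 250.9 + 238.2 + 246.0 + 227.3 + 223.4) / 12 = 2888.3000 / 12 = 240.6917
Sum of squared deviations: (+12.1083)² + (−8.1917)² + (+5.9083)² + (+7.8083)² + (+7.9083)² + (−0.5917)² + (−7.2917)² + (+10.2083)² + (−2.4917)² + (+5.3083)² + (−13.3917)² + (−17.2917)² = 1042.5892
Variance = 1042.5892 / 12 = 86.8824
SE* = √86.8824

SE* = 9.321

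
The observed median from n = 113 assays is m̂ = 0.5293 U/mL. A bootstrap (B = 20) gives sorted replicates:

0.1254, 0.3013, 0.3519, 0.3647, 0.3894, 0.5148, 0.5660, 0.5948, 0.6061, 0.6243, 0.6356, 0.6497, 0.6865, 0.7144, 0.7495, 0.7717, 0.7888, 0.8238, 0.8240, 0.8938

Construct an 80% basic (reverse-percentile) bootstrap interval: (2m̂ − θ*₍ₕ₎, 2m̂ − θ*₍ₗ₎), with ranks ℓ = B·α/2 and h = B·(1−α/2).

(0.2348, 0.7573)

Percentile endpoints at ranks 2 and 18: θ*₍2₎ = 0.3013, θ*₍18₎ = 0.8238.
Basic interval reflects these around m̂:
  lower = 2 × 0.5293 − 0.8238 = 0.2348
  upper = 2 × 0.5293 − 0.3013 = 0.7573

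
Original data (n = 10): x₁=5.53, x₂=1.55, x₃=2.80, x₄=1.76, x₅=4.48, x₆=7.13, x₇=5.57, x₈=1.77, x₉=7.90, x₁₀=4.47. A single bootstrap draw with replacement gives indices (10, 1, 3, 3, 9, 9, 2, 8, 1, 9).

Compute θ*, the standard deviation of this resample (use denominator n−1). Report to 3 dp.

θ* = 2.533

Resample values: 4.47, 5.53, 2.80, 2.80, 7.90, 7.90, 1.55, 1.77, 5.53, 7.90.
Mean = 4.8150; sum of squared deviations = 57.7459
s² = 57.7459 / 9 = 6.4162
s = √6.4162 = 2.533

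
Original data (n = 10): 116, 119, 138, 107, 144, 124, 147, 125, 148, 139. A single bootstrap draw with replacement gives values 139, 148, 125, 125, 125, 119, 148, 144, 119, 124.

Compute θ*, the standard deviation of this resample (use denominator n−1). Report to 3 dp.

Mean = 131.6000; sum of squared deviations = 1252.4000
s² = 1252.4000 / 9 = 139.1556
s = √139.1556 = 11.796

θ* = 11.796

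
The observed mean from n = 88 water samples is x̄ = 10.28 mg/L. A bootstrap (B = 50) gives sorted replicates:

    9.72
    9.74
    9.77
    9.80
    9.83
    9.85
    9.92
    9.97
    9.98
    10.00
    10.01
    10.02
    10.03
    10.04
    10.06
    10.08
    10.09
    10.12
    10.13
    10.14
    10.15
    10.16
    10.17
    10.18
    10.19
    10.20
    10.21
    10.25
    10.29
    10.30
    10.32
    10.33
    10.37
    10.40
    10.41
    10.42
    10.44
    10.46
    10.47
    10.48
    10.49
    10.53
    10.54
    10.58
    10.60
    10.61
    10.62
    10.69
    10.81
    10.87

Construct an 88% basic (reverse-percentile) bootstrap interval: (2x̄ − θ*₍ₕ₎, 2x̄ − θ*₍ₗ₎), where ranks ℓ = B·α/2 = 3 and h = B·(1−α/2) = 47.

Percentile endpoints at ranks 3 and 47: θ*₍3₎ = 9.77, θ*₍47₎ = 10.62.
Basic interval reflects these around x̄:
  lower = 2 × 10.28 − 10.62 = 9.94
  upper = 2 × 10.28 − 9.77 = 10.79

(9.94, 10.79)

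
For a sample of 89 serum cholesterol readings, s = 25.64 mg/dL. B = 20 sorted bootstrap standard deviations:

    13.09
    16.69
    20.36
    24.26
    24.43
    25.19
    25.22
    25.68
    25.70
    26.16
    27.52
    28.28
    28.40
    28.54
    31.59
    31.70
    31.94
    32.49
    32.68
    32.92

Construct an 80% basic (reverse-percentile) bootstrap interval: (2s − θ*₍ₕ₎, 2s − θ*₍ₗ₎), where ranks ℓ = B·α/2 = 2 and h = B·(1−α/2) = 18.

Percentile endpoints at ranks 2 and 18: θ*₍2₎ = 16.69, θ*₍18₎ = 32.49.
Basic interval reflects these around s:
  lower = 2 × 25.64 − 32.49 = 18.79
  upper = 2 × 25.64 − 16.69 = 34.59

(18.79, 34.59)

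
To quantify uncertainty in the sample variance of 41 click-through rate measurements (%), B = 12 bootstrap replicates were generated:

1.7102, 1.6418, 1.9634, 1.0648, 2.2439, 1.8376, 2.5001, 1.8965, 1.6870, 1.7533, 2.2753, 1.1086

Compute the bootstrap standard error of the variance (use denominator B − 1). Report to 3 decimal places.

SE* = 0.428

Bootstrap SE is the standard deviation of the 12 replicate variances.
Mean of replicates: (1.7102 + 1.6418 + 1.9634 + 1.0648 + 2.2439 + 1.8376 + 2.5001 + 1.8965 + 1.6870 + 1.7533 + 2.2753 + 1.1086) / 12 = 21.68250 / 12 = 1.80688
Sum of squared deviations: (−0.09668)² + (−0.16508)² + (+0.15653)² + (−0.74208)² + (+0.43702)² + (+0.03072)² + (+0.69323)² + (+0.08963)² + (−0.11987)² + (−0.05357)² + (+0.46843)² + (−0.69827)² = 2.01655
Variance = 2.01655 / 11 = 0.18332
SE* = √0.18332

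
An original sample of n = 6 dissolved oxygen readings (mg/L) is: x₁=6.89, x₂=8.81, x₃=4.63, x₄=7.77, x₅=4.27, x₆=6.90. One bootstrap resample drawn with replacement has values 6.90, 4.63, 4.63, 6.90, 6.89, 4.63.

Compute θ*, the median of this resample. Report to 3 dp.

θ* = 5.760

Sorted: 4.63, 4.63, 4.63, 6.89, 6.90, 6.90
Median = average of the two middle values = 5.760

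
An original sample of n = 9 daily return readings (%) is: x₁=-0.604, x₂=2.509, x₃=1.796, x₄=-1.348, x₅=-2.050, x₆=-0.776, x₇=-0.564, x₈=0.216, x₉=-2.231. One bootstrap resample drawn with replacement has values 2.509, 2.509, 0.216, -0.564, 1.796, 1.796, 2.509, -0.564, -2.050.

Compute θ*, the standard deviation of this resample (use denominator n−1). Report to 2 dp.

θ* = 1.69

Mean = 0.9063; sum of squared deviations = 22.8289
s² = 22.8289 / 8 = 2.8536
s = √2.8536 = 1.69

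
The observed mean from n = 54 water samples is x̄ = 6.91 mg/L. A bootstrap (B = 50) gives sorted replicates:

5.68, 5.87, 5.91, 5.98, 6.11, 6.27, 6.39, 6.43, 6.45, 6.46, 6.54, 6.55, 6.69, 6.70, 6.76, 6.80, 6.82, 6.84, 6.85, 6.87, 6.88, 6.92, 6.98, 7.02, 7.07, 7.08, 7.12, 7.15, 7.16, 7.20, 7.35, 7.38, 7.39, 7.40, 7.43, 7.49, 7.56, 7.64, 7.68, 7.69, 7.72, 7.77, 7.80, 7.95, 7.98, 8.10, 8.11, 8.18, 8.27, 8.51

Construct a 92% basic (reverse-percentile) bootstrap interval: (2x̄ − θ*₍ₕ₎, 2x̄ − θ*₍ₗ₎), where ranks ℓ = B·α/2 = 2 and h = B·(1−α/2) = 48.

(5.64, 7.95)

Percentile endpoints at ranks 2 and 48: θ*₍2₎ = 5.87, θ*₍48₎ = 8.18.
Basic interval reflects these around x̄:
  lower = 2 × 6.91 − 8.18 = 5.64
  upper = 2 × 6.91 − 5.87 = 7.95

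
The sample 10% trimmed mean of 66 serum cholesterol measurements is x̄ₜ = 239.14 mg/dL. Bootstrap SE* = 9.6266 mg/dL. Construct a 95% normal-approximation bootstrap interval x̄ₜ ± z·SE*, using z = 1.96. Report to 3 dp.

Margin = 1.96 × 9.6266 = 18.8681
Interval: 239.14 ± 18.8681

(220.272, 258.008)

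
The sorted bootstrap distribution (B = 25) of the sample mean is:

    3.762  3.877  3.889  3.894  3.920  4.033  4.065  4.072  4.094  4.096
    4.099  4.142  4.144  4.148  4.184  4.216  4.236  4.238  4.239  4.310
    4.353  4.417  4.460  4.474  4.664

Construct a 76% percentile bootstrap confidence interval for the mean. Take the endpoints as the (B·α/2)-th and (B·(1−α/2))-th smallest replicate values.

α = 0.24; lower rank = 25 × 0.120 = 3; upper rank = 25 × 0.880 = 22.
The 3rd smallest replicate is 3.889; the 22nd is 4.417.

(3.889, 4.417)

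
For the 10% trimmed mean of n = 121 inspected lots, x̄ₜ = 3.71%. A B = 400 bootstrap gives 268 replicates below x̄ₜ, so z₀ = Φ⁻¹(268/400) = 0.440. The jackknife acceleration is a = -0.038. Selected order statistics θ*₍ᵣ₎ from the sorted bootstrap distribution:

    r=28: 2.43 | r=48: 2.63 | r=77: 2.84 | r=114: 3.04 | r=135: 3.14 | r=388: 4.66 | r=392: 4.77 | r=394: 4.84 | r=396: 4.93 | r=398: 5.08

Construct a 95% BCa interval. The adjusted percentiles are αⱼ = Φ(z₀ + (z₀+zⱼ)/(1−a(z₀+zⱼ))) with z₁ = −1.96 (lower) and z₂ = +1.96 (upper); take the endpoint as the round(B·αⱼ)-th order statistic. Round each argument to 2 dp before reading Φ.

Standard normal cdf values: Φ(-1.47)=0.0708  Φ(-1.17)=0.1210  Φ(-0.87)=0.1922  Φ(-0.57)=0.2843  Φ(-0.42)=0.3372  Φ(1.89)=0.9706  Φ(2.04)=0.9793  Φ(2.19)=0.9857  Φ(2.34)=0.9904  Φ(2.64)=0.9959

Lower: z₀ + z₁ = 0.440 + (-1.960) = -1.520; 1 − a(z₀+z₁) = 1 − (-0.038)(-1.520) = 0.9422; argument = 0.440 + (-1.520)/0.9422 = -1.1732 → -1.17.
α₁ = Φ(-1.17) = 0.1210; rank = round(400 × 0.1210) = 48; θ*₍48₎ = 2.63.
Upper: z₀ + z₂ = 2.400; 1 − a(z₀+z₂) = 1.0912; argument = 2.6394 → 2.64; α₂ = 0.9959; rank = 398; θ*₍398₎ = 5.08.

(2.63, 5.08)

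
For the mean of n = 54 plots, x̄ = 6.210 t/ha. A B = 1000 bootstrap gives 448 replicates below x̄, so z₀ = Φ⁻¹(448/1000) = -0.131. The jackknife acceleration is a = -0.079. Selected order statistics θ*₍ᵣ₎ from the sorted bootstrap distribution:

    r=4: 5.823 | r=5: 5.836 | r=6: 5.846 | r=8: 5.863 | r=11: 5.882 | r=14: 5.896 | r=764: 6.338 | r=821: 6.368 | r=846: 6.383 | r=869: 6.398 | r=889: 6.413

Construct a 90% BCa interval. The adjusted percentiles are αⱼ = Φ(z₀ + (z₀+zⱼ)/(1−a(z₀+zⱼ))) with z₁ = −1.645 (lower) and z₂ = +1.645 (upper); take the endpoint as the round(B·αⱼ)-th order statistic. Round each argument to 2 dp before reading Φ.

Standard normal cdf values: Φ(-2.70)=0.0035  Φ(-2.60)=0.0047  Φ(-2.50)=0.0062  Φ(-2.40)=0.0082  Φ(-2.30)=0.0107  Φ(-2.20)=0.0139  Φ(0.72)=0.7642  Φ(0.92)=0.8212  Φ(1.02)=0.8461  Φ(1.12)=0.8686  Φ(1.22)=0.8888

Lower: z₀ + z₁ = -0.131 + (-1.645) = -1.776; 1 − a(z₀+z₁) = 1 − (-0.079)(-1.776) = 0.8597; argument = -0.131 + (-1.776)/0.8597 = -2.1968 → -2.20.
α₁ = Φ(-2.20) = 0.0139; rank = round(1000 × 0.0139) = 14; θ*₍14₎ = 5.896.
Upper: z₀ + z₂ = 1.514; 1 − a(z₀+z₂) = 1.1196; argument = 1.2213 → 1.22; α₂ = 0.8888; rank = 889; θ*₍889₎ = 6.413.

(5.896, 6.413)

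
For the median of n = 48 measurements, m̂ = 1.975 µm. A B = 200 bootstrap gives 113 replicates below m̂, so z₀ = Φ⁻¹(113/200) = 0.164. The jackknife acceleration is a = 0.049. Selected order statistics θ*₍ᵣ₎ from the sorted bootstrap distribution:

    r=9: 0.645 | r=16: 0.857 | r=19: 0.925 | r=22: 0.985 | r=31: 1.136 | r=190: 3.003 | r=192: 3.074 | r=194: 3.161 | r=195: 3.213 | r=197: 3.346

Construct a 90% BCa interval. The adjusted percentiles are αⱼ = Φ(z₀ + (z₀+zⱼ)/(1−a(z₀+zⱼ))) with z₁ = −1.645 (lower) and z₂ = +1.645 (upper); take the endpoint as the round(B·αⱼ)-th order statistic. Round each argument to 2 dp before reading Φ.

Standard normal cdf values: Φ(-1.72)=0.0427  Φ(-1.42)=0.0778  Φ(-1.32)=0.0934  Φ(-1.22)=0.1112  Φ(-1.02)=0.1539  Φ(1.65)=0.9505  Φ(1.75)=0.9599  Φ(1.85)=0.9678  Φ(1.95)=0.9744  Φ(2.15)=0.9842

Lower: z₀ + z₁ = 0.164 + (-1.645) = -1.481; 1 − a(z₀+z₁) = 1 − (0.049)(-1.481) = 1.0726; argument = 0.164 + (-1.481)/1.0726 = -1.2168 → -1.22.
α₁ = Φ(-1.22) = 0.1112; rank = round(200 × 0.1112) = 22; θ*₍22₎ = 0.985.
Upper: z₀ + z₂ = 1.809; 1 − a(z₀+z₂) = 0.9114; argument = 2.1489 → 2.15; α₂ = 0.9842; rank = 197; θ*₍197₎ = 3.346.

(0.985, 3.346)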